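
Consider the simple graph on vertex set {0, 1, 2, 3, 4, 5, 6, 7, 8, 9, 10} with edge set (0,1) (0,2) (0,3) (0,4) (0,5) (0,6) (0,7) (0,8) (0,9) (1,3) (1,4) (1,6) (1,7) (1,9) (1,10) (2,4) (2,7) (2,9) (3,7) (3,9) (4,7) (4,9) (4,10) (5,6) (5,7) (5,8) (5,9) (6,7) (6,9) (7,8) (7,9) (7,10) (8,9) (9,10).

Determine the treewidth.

A width-4 tree decomposition is:
Bags: B1 = {0, 1, 4, 7, 9}  B2 = {0, 1, 6, 7, 9}  B3 = {1, 4, 7, 9, 10}  B4 = {0, 1, 3, 7, 9}  B5 = {0, 5, 6, 7, 9}  B6 = {0, 5, 7, 8, 9}  B7 = {0, 2, 4, 7, 9}
Tree: B1–B2, B1–B3, B2–B4, B2–B5, B5–B6, B1–B7
Every bag has size at most 5, so the width is 5 − 1 = 4 and tw(G) ≤ 4. On the other hand G contains the 5-clique {0, 5, 7, 8, 9}. A clique must lie in a single bag of any decomposition, so no decomposition can have width below 4. The upper and lower bounds meet at 4, so that is the treewidth.

4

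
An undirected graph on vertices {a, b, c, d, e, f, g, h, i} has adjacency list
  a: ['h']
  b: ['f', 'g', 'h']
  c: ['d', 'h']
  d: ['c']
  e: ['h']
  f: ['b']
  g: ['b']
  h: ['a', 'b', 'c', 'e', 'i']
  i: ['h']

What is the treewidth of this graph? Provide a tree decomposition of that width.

The largest bag has 2 vertices, giving width 1; this decomposition certifies tw(G) ≤ 1. Any graph with an edge has treewidth ≥ 1, and G has the edge h–c. Combining the bounds, tw(G) = 1.

Treewidth 1.
One such decomposition:
Bags: B1 = {c, h}  B2 = {c, d}  B3 = {h, i}  B4 = {b, h}  B5 = {e, h}  B6 = {b, g}  B7 = {a, h}  B8 = {b, f}
Tree: B1–B2, B1–B3, B1–B4, B3–B5, B4–B6, B1–B7, B4–B8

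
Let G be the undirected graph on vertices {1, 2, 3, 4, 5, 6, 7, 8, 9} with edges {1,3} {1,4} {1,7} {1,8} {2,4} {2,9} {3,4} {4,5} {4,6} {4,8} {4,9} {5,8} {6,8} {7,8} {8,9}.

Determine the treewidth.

2

A width-2 tree decomposition is:
Bags: B1 = {1, 4, 8}  B2 = {4, 8, 9}  B3 = {1, 7, 8}  B4 = {4, 5, 8}  B5 = {4, 6, 8}  B6 = {1, 3, 4}  B7 = {2, 4, 9}
Tree: B1–B2, B1–B3, B1–B4, B2–B5, B1–B6, B2–B7
Each bag holds 3 vertices, so the decomposition has width 2, which upper-bounds the treewidth. For the lower bound, the 3 vertices {1, 4, 8} are pairwise adjacent, and any tree decomposition puts a clique entirely inside one bag — forcing width ≥ 2. Hence tw(G) = 2 exactly.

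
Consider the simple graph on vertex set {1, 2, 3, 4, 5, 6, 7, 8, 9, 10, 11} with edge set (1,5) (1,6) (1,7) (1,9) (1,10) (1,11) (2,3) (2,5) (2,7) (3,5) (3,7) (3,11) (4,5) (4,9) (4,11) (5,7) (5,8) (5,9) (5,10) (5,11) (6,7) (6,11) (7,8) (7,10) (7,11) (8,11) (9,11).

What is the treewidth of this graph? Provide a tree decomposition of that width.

Each bag holds 4 vertices, so the decomposition has width 3, which upper-bounds the treewidth. On the other hand G contains the 4-clique {1, 5, 9, 11}. A clique must lie in a single bag of any decomposition, so no decomposition can have width below 3. The upper and lower bounds meet at 3, so that is the treewidth.

Treewidth 3.
One optimal decomposition is:
Bags: B1 = {3, 5, 7, 11}  B2 = {5, 7, 8, 11}  B3 = {2, 3, 5, 7}  B4 = {1, 5, 7, 11}  B5 = {1, 5, 7, 10}  B6 = {1, 6, 7, 11}  B7 = {1, 5, 9, 11}  B8 = {4, 5, 9, 11}
Tree: B1–B2, B1–B3, B2–B4, B4–B5, B4–B6, B4–B7, B7–B8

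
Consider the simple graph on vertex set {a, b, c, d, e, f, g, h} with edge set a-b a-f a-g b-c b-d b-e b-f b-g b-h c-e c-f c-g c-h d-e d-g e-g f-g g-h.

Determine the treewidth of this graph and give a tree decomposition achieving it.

Each bag holds 4 vertices, so the decomposition has width 3, which upper-bounds the treewidth. Conversely, {b, d, e, g} is a clique of size 4, and the vertices of any clique must share a bag in every tree decomposition; so some bag has ≥ 4 vertices and tw(G) ≥ 3. Hence tw(G) = 3 exactly.

Treewidth 3.
One such decomposition:
Bags: B1 = {b, c, e, g}  B2 = {b, d, e, g}  B3 = {b, c, f, g}  B4 = {a, b, f, g}  B5 = {b, c, g, h}
Tree: B1–B2, B1–B3, B3–B4, B3–B5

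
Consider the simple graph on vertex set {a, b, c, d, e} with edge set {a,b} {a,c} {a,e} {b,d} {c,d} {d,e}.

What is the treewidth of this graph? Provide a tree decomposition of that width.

Each bag holds 3 vertices, so the decomposition has width 2, which upper-bounds the treewidth. The edges d–e–a–b–d form a cycle, so G is not a tree and its treewidth is at least 2. The upper and lower bounds meet at 2, so that is the treewidth.

Treewidth 2.
One optimal decomposition is:
Bags: B1 = {a, d, e}  B2 = {a, b, d}  B3 = {a, c, d}
Tree: B1–B2, B2–B3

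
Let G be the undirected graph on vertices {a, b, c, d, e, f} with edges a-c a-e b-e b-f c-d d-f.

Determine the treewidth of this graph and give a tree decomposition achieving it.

Treewidth 2.
One optimal decomposition is:
Bags: B1 = {b, d, f}  B2 = {b, c, d}  B3 = {a, b, c}  B4 = {a, b, e}
Tree: B1–B2, B2–B3, B3–B4

Each bag holds 3 vertices, so the decomposition has width 2, which upper-bounds the treewidth. For the lower bound, G contains the cycle b–f–d–c–a–e–b, so G is not a forest; only forests have treewidth ≤ 1, hence tw(G) ≥ 2. The upper and lower bounds meet at 2, so that is the treewidth.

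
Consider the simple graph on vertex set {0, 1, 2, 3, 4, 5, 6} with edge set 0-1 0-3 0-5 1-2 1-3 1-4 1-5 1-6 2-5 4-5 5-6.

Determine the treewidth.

2

A width-2 tree decomposition is:
Bags: B1 = {0, 1, 5}  B2 = {0, 1, 3}  B3 = {1, 2, 5}  B4 = {1, 4, 5}  B5 = {1, 5, 6}
Tree: B1–B2, B1–B3, B1–B4, B3–B5
Each bag holds 3 vertices, so the decomposition has width 2, which upper-bounds the treewidth. On the other hand G contains the 3-clique {0, 1, 3}. A clique must lie in a single bag of any decomposition, so no decomposition can have width below 2. The upper and lower bounds meet at 2, so that is the treewidth.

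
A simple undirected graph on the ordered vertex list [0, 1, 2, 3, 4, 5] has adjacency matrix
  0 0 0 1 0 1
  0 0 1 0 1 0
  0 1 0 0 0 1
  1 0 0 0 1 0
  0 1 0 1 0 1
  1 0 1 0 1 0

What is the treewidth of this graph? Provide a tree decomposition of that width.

Treewidth 2.
One optimal decomposition is:
Bags: B1 = {1, 2, 5}  B2 = {1, 4, 5}  B3 = {0, 4, 5}  B4 = {0, 3, 4}
Tree: B1–B2, B2–B3, B3–B4

Each bag holds 3 vertices, so the decomposition has width 2, which upper-bounds the treewidth. The edges 2–1–4–5–2 form a cycle, so G is not a tree and its treewidth is at least 2. Hence tw(G) = 2 exactly.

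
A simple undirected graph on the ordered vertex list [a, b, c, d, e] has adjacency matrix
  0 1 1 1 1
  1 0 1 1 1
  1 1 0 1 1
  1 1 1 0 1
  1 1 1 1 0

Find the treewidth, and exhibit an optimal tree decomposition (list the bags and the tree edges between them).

Treewidth 4.
One such decomposition:
Bags: B1 = {a, b, c, d, e}
Tree: (single bag)

A single bag containing all 5 vertices is trivially a valid decomposition of width 4. On the other hand G contains the 5-clique {a, b, c, d, e}. A clique must lie in a single bag of any decomposition, so no decomposition can have width below 4. Hence tw(G) = 4 exactly.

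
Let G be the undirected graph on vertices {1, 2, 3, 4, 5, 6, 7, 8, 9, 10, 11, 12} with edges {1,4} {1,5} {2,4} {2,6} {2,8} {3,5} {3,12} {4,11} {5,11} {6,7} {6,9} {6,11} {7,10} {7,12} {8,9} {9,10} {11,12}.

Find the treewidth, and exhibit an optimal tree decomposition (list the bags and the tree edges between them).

Treewidth 3.
One optimal decomposition is:
Bags: B1 = {1, 3, 4, 5}  B2 = {3, 4, 5, 11}  B3 = {3, 4, 11, 12}  B4 = {2, 4, 11, 12}  B5 = {2, 6, 11, 12}  B6 = {2, 6, 7, 12}  B7 = {2, 6, 7, 8}  B8 = {6, 7, 8, 9}  B9 = {7, 8, 9, 10}
Tree: B1–B2, B2–B3, B3–B4, B4–B5, B5–B6, B6–B7, B7–B8, B8–B9

Each bag holds 4 vertices, so the decomposition has width 3, which upper-bounds the treewidth. For the lower bound: the 4 vertex sets {1,3,5}, {4}, {11}, {2,6,7,12} are disjoint, each induces a connected subgraph, and every pair is joined by at least one edge of G. Contracting each set to a single vertex therefore yields K_{4} as a minor, and since treewidth is minor-monotone, tw(G) ≥ tw(K_{4}) = 3. Hence tw(G) = 3 exactly.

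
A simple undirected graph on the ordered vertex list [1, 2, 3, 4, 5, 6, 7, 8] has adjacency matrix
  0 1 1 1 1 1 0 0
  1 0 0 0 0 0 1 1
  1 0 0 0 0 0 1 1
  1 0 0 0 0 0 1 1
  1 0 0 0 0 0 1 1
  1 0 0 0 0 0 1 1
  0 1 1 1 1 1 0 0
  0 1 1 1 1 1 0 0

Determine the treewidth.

3

A width-3 tree decomposition is:
Bags: B1 = {1, 4, 7, 8}  B2 = {1, 3, 7, 8}  B3 = {1, 5, 7, 8}  B4 = {1, 6, 7, 8}  B5 = {1, 2, 7, 8}
Tree: B1–B2, B2–B3, B3–B4, B4–B5
Each bag holds 4 vertices, so the decomposition has width 3, which upper-bounds the treewidth. For the lower bound: the 4 vertex sets {1,4}, {3,7}, {8}, {5} are disjoint, each induces a connected subgraph, and every pair is joined by at least one edge of G. Contracting each set to a single vertex therefore yields K_{4} as a minor, and since treewidth is minor-monotone, tw(G) ≥ tw(K_{4}) = 3. The upper and lower bounds meet at 3, so that is the treewidth.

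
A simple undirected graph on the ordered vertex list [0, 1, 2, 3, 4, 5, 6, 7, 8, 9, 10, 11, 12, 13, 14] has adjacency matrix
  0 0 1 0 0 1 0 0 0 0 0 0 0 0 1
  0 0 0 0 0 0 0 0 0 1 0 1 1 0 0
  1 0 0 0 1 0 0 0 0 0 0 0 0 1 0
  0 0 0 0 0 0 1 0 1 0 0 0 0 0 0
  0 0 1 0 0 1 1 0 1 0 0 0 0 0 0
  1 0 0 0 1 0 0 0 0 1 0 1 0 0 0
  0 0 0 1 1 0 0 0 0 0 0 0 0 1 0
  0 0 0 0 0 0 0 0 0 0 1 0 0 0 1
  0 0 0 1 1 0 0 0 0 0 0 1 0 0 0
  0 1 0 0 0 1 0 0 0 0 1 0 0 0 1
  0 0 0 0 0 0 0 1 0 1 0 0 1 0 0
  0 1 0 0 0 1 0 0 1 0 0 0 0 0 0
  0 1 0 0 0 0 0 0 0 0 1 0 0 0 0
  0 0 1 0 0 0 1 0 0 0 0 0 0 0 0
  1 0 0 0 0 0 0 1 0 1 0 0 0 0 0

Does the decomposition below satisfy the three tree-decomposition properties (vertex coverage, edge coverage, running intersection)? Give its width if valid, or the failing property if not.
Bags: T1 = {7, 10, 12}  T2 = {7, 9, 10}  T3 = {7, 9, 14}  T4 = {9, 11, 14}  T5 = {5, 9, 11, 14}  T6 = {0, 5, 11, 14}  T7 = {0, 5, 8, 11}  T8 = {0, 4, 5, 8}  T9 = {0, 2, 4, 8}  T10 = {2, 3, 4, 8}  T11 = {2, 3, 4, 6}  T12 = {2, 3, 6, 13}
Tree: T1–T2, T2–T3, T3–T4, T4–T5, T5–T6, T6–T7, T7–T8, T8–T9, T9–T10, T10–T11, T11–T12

A tree decomposition must satisfy three properties: every vertex lies in some bag; for every edge, both endpoints lie together in some bag; and for every vertex, the bags containing it form a connected subtree. Here vertex 1 appears in no bag, so the decomposition is invalid.

No — vertex 1 appears in no bag.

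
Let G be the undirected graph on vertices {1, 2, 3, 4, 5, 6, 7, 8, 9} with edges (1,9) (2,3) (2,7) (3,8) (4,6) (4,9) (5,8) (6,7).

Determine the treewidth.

A width-1 tree decomposition is:
Bags: B1 = {5, 8}  B2 = {3, 8}  B3 = {2, 3}  B4 = {2, 7}  B5 = {6, 7}  B6 = {4, 6}  B7 = {4, 9}  B8 = {1, 9}
Tree: B1–B2, B2–B3, B3–B4, B4–B5, B5–B6, B6–B7, B7–B8
Every bag has size at most 2, so the width is 2 − 1 = 1 and tw(G) ≤ 1. Since G has at least one edge (e.g. 5–8), it is not an edgeless graph, so tw(G) ≥ 1. Hence tw(G) = 1 exactly.

1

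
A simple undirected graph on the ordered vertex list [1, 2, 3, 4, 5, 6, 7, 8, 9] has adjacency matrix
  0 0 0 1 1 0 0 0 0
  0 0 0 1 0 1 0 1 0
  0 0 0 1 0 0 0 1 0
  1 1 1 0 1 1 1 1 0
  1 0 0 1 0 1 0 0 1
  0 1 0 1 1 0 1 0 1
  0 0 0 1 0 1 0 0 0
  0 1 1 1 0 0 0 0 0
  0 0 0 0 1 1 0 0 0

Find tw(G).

2

A width-2 tree decomposition is:
Bags: B1 = {5, 6, 9}  B2 = {4, 5, 6}  B3 = {4, 6, 7}  B4 = {2, 4, 6}  B5 = {2, 4, 8}  B6 = {1, 4, 5}  B7 = {3, 4, 8}
Tree: B1–B2, B2–B3, B2–B4, B4–B5, B2–B6, B5–B7
The largest bag has 3 vertices, giving width 2; this decomposition certifies tw(G) ≤ 2. For the lower bound, the 3 vertices {5, 6, 9} are pairwise adjacent, and any tree decomposition puts a clique entirely inside one bag — forcing width ≥ 2. The upper and lower bounds meet at 2, so that is the treewidth.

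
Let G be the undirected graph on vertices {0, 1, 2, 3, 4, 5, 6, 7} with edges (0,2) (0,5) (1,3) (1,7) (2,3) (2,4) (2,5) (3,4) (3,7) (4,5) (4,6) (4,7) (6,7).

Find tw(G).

A width-2 tree decomposition is:
Bags: B1 = {2, 3, 4}  B2 = {3, 4, 7}  B3 = {2, 4, 5}  B4 = {1, 3, 7}  B5 = {4, 6, 7}  B6 = {0, 2, 5}
Tree: B1–B2, B1–B3, B2–B4, B2–B5, B3–B6
Each bag holds 3 vertices, so the decomposition has width 2, which upper-bounds the treewidth. Conversely, {0, 2, 5} is a clique of size 3, and the vertices of any clique must share a bag in every tree decomposition; so some bag has ≥ 3 vertices and tw(G) ≥ 2. Therefore the treewidth is 2.

2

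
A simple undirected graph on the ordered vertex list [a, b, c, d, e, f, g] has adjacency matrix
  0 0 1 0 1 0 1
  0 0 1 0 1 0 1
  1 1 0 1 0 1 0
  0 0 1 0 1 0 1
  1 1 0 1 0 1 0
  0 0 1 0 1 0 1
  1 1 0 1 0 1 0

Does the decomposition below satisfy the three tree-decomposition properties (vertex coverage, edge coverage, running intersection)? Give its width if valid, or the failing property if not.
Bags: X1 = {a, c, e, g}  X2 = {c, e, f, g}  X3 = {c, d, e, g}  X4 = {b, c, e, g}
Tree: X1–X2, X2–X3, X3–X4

Checking the three conditions: (i) the bags cover all of {a, b, c, d, e, f, g}; (ii) for each edge, some bag contains both endpoints; (iii) the bags containing any fixed vertex form a subtree. All hold, so the decomposition is valid with width 4 − 1 = 3.

Yes; width 3.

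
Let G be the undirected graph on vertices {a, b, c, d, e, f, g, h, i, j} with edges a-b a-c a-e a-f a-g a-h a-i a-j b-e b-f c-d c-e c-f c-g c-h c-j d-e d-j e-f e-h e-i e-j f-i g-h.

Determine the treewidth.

3

A width-3 tree decomposition is:
Bags: B1 = {a, b, e, f}  B2 = {a, c, e, f}  B3 = {a, e, f, i}  B4 = {a, c, e, j}  B5 = {c, d, e, j}  B6 = {a, c, e, h}  B7 = {a, c, g, h}
Tree: B1–B2, B1–B3, B2–B4, B4–B5, B2–B6, B6–B7
Every bag has size at most 4, so the width is 4 − 1 = 3 and tw(G) ≤ 3. For the lower bound, the 4 vertices {c, d, e, j} are pairwise adjacent, and any tree decomposition puts a clique entirely inside one bag — forcing width ≥ 3. Combining the bounds, tw(G) = 3.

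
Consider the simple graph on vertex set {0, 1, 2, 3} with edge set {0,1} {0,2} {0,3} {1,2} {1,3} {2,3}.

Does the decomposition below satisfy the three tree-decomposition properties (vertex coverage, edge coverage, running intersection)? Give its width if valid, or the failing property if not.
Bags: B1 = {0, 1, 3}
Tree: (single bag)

A tree decomposition must satisfy three properties: every vertex lies in some bag; for every edge, both endpoints lie together in some bag; and for every vertex, the bags containing it form a connected subtree. Here vertex 2 appears in no bag, so the decomposition is invalid.

No — vertex 2 appears in no bag.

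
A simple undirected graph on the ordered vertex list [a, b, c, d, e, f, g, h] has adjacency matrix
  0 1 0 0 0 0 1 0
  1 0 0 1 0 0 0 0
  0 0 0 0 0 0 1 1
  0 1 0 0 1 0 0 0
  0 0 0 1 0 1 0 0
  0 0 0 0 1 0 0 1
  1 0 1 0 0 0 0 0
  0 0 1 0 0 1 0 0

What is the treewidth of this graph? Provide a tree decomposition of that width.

Treewidth 2.
One optimal decomposition is:
Bags: B1 = {e, f, h}  B2 = {d, e, h}  B3 = {b, d, h}  B4 = {a, b, h}  B5 = {a, g, h}  B6 = {c, g, h}
Tree: B1–B2, B2–B3, B3–B4, B4–B5, B5–B6

Every bag has size at most 3, so the width is 3 − 1 = 2 and tw(G) ≤ 2. The edges h–f–e–d–b–a–g–c–h form a cycle, so G is not a tree and its treewidth is at least 2. Hence tw(G) = 2 exactly.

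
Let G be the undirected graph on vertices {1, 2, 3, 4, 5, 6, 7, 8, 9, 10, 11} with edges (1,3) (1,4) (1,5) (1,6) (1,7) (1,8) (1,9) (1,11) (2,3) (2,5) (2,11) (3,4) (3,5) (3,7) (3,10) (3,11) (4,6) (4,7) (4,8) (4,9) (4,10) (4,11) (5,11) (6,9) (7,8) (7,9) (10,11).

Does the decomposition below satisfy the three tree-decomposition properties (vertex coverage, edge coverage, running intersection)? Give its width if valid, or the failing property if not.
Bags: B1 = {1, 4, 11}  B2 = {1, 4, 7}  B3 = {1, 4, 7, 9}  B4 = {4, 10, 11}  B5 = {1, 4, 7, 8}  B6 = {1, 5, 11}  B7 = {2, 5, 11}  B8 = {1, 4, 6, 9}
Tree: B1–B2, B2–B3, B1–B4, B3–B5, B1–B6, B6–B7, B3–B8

No — vertex 3 appears in no bag.

A tree decomposition must satisfy three properties: every vertex lies in some bag; for every edge, both endpoints lie together in some bag; and for every vertex, the bags containing it form a connected subtree. Here vertex 3 appears in no bag, so the decomposition is invalid.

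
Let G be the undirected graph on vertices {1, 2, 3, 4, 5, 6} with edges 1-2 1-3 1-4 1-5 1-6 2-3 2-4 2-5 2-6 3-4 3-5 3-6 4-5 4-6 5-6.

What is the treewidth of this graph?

5

A width-5 tree decomposition is:
Bags: B1 = {1, 2, 3, 4, 5, 6}
Tree: (single bag)
With just one bag of size 6, the width is 6 − 1 = 5, so tw(G) ≤ 5. On the other hand G contains the 6-clique {1, 2, 3, 4, 5, 6}. A clique must lie in a single bag of any decomposition, so no decomposition can have width below 5. The upper and lower bounds meet at 5, so that is the treewidth.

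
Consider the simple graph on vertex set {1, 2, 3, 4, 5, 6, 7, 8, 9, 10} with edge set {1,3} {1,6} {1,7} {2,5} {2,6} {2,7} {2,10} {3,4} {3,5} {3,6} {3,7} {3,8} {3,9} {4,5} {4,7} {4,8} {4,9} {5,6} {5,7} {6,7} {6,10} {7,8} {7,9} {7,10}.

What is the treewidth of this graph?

A width-3 tree decomposition is:
Bags: B1 = {3, 5, 6, 7}  B2 = {2, 5, 6, 7}  B3 = {3, 4, 5, 7}  B4 = {1, 3, 6, 7}  B5 = {2, 6, 7, 10}  B6 = {3, 4, 7, 9}  B7 = {3, 4, 7, 8}
Tree: B1–B2, B1–B3, B1–B4, B2–B5, B3–B6, B6–B7
Every bag has size at most 4, so the width is 4 − 1 = 3 and tw(G) ≤ 3. Conversely, {2, 6, 7, 10} is a clique of size 4, and the vertices of any clique must share a bag in every tree decomposition; so some bag has ≥ 4 vertices and tw(G) ≥ 3. Therefore the treewidth is 3.

3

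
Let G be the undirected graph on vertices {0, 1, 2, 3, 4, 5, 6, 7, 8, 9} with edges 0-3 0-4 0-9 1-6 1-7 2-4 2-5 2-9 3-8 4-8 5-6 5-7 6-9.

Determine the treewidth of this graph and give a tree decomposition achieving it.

Each bag holds 3 vertices, so the decomposition has width 2, which upper-bounds the treewidth. For the lower bound, G contains the cycle 1–7–5–6–1, so G is not a forest; only forests have treewidth ≤ 1, hence tw(G) ≥ 2. The upper and lower bounds meet at 2, so that is the treewidth.

Treewidth 2.
One such decomposition:
Bags: B1 = {1, 6, 7}  B2 = {5, 6, 7}  B3 = {5, 6, 9}  B4 = {2, 5, 9}  B5 = {0, 2, 9}  B6 = {0, 2, 4}  B7 = {0, 3, 4}  B8 = {3, 4, 8}
Tree: B1–B2, B2–B3, B3–B4, B4–B5, B5–B6, B6–B7, B7–B8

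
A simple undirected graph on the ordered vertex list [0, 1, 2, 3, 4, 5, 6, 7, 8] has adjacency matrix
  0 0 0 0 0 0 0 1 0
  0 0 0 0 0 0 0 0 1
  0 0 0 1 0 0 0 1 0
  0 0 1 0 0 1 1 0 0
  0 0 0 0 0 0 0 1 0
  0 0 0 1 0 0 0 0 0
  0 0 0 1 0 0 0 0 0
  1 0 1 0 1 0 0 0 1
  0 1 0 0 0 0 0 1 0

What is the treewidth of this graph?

A width-1 tree decomposition is:
Bags: B1 = {4, 7}  B2 = {0, 7}  B3 = {2, 7}  B4 = {7, 8}  B5 = {2, 3}  B6 = {3, 5}  B7 = {3, 6}  B8 = {1, 8}
Tree: B1–B2, B2–B3, B1–B4, B3–B5, B5–B6, B5–B7, B4–B8
Every bag has size at most 2, so the width is 2 − 1 = 1 and tw(G) ≤ 1. G has an edge, so its treewidth is at least 1. Therefore the treewidth is 1.

1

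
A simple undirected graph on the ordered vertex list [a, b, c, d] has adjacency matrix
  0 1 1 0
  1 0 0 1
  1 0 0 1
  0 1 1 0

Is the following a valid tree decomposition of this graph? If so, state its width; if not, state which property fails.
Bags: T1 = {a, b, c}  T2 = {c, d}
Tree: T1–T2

A tree decomposition must satisfy three properties: every vertex lies in some bag; for every edge, both endpoints lie together in some bag; and for every vertex, the bags containing it form a connected subtree. Here edge (b,d) lies in no bag, so the decomposition is invalid.

No — edge (b,d) lies in no bag.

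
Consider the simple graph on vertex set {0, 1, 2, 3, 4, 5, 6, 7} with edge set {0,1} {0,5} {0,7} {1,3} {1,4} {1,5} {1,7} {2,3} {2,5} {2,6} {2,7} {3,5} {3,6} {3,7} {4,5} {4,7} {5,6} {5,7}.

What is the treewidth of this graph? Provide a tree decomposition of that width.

The largest bag has 4 vertices, giving width 3; this decomposition certifies tw(G) ≤ 3. For the lower bound, the 4 vertices {2, 3, 5, 6} are pairwise adjacent, and any tree decomposition puts a clique entirely inside one bag — forcing width ≥ 3. Hence tw(G) = 3 exactly.

Treewidth 3.
One optimal decomposition is:
Bags: B1 = {2, 3, 5, 7}  B2 = {1, 3, 5, 7}  B3 = {0, 1, 5, 7}  B4 = {1, 4, 5, 7}  B5 = {2, 3, 5, 6}
Tree: B1–B2, B2–B3, B2–B4, B1–B5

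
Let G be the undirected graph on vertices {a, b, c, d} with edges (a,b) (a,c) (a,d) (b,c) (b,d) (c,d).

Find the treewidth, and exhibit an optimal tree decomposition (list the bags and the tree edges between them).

Treewidth 3.
One optimal decomposition is:
Bags: B1 = {a, b, c, d}
Tree: (single bag)

A single bag containing all 4 vertices is trivially a valid decomposition of width 3. For the lower bound, the 4 vertices {a, b, c, d} are pairwise adjacent, and any tree decomposition puts a clique entirely inside one bag — forcing width ≥ 3. Combining the bounds, tw(G) = 3.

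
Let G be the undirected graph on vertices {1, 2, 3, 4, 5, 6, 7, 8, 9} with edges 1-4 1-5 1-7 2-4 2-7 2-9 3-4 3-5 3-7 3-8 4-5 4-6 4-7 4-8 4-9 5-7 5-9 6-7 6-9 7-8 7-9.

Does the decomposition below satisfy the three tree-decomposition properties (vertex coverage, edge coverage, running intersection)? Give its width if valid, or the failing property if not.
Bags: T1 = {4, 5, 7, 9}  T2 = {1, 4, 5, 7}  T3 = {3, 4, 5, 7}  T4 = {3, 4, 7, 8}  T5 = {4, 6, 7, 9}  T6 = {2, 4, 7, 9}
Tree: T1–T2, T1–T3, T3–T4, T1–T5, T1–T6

Yes; width 3.

Every vertex of G appears in some bag (union = {1, 2, 3, 4, 5, 6, 7, 8, 9}); every edge is covered by a bag; and for each vertex v the set of bags containing v is connected in the bag tree. The decomposition is therefore valid. The largest bag has 4 vertices, so the width is 3.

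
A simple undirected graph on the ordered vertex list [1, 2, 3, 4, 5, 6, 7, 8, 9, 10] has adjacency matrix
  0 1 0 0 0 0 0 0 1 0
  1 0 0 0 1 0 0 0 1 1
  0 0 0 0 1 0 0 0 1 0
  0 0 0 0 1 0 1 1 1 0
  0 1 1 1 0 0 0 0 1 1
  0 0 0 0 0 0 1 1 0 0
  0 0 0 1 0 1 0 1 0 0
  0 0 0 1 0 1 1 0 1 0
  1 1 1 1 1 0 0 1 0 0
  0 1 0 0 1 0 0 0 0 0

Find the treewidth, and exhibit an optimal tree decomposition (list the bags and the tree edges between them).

Treewidth 2.
Bags: B1 = {4, 5, 9}  B2 = {3, 5, 9}  B3 = {2, 5, 9}  B4 = {4, 8, 9}  B5 = {2, 5, 10}  B6 = {4, 7, 8}  B7 = {6, 7, 8}  B8 = {1, 2, 9}
Tree: B1–B2, B1–B3, B1–B4, B3–B5, B4–B6, B6–B7, B3–B8

The largest bag has 3 vertices, giving width 2; this decomposition certifies tw(G) ≤ 2. For the lower bound, the 3 vertices {4, 8, 9} are pairwise adjacent, and any tree decomposition puts a clique entirely inside one bag — forcing width ≥ 2. Therefore the treewidth is 2.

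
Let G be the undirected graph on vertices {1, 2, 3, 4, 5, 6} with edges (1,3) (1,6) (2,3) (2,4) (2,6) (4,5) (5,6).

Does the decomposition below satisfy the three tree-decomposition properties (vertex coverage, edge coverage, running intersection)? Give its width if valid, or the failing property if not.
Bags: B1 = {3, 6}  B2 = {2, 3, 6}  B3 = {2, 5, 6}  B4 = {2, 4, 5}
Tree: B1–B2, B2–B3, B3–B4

A tree decomposition must satisfy three properties: every vertex lies in some bag; for every edge, both endpoints lie together in some bag; and for every vertex, the bags containing it form a connected subtree. Here vertex 1 appears in no bag, so the decomposition is invalid.

No — vertex 1 appears in no bag.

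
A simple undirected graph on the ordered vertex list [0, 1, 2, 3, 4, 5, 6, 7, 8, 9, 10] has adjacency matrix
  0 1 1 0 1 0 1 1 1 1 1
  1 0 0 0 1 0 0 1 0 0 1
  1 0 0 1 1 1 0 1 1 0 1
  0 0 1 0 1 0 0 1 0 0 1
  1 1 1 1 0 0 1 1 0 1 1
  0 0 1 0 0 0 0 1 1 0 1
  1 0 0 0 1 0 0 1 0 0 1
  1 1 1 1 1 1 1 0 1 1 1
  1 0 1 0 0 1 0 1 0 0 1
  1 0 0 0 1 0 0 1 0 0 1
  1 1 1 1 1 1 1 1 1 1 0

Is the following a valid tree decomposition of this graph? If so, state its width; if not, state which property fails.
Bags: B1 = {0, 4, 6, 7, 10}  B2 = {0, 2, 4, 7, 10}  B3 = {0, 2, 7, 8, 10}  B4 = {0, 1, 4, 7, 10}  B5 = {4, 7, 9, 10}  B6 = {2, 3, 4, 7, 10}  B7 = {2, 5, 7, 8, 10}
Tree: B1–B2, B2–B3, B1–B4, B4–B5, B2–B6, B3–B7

A tree decomposition must satisfy three properties: every vertex lies in some bag; for every edge, both endpoints lie together in some bag; and for every vertex, the bags containing it form a connected subtree. Here edge (0,9) lies in no bag, so the decomposition is invalid.

No — edge (0,9) lies in no bag.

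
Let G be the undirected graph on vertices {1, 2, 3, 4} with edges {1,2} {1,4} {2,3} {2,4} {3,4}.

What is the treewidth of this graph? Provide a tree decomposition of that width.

Every bag has size at most 3, so the width is 3 − 1 = 2 and tw(G) ≤ 2. For the lower bound, the 3 vertices {1, 2, 4} are pairwise adjacent, and any tree decomposition puts a clique entirely inside one bag — forcing width ≥ 2. The upper and lower bounds meet at 2, so that is the treewidth.

Treewidth 2.
Bags: B1 = {2, 3, 4}  B2 = {1, 2, 4}
Tree: B1–B2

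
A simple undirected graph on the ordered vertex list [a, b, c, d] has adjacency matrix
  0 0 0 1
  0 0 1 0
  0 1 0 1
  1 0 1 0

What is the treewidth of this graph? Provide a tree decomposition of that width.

Treewidth 1.
One optimal decomposition is:
Bags: B1 = {b, c}  B2 = {c, d}  B3 = {a, d}
Tree: B1–B2, B2–B3

The largest bag has 2 vertices, giving width 1; this decomposition certifies tw(G) ≤ 1. Since G has at least one edge (e.g. b–c), it is not an edgeless graph, so tw(G) ≥ 1. Hence tw(G) = 1 exactly.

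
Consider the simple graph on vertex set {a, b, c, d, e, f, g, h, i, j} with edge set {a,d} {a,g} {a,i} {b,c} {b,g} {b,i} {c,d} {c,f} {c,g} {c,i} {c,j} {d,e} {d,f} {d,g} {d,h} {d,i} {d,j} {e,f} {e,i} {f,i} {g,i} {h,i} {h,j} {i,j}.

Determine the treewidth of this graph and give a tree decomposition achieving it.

The largest bag has 4 vertices, giving width 3; this decomposition certifies tw(G) ≤ 3. On the other hand G contains the 4-clique {d, e, f, i}. A clique must lie in a single bag of any decomposition, so no decomposition can have width below 3. The upper and lower bounds meet at 3, so that is the treewidth.

Treewidth 3.
One such decomposition:
Bags: B1 = {c, d, f, i}  B2 = {c, d, i, j}  B3 = {c, d, g, i}  B4 = {b, c, g, i}  B5 = {d, e, f, i}  B6 = {a, d, g, i}  B7 = {d, h, i, j}
Tree: B1–B2, B2–B3, B3–B4, B1–B5, B3–B6, B2–B7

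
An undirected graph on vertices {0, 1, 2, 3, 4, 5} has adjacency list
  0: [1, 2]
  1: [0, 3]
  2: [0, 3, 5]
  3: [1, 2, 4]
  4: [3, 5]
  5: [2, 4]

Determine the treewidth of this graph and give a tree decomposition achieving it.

Treewidth 2.
Bags: B1 = {0, 1, 2}  B2 = {1, 2, 3}  B3 = {2, 3, 5}  B4 = {3, 4, 5}
Tree: B1–B2, B2–B3, B3–B4

Every bag has size at most 3, so the width is 3 − 1 = 2 and tw(G) ≤ 2. For the lower bound, G contains the cycle 0–1–3–2–0, so G is not a forest; only forests have treewidth ≤ 1, hence tw(G) ≥ 2. Therefore the treewidth is 2.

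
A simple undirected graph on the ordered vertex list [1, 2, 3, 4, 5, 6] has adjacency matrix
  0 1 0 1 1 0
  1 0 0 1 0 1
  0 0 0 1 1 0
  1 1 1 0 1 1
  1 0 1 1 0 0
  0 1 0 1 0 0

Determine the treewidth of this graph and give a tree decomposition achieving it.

Treewidth 2.
One such decomposition:
Bags: B1 = {1, 4, 5}  B2 = {1, 2, 4}  B3 = {2, 4, 6}  B4 = {3, 4, 5}
Tree: B1–B2, B2–B3, B1–B4

The largest bag has 3 vertices, giving width 2; this decomposition certifies tw(G) ≤ 2. For the lower bound, the 3 vertices {1, 2, 4} are pairwise adjacent, and any tree decomposition puts a clique entirely inside one bag — forcing width ≥ 2. The upper and lower bounds meet at 2, so that is the treewidth.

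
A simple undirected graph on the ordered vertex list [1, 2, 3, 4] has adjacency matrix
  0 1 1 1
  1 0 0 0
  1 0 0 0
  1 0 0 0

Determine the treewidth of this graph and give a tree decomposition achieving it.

The largest bag has 2 vertices, giving width 1; this decomposition certifies tw(G) ≤ 1. G has an edge, so its treewidth is at least 1. Therefore the treewidth is 1.

Treewidth 1.
Bags: B1 = {1, 3}  B2 = {1, 2}  B3 = {1, 4}
Tree: B1–B2, B1–B3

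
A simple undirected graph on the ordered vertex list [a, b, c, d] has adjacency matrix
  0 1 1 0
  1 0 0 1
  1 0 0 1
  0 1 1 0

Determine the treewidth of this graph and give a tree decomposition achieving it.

Treewidth 2.
One such decomposition:
Bags: B1 = {a, b, c}  B2 = {b, c, d}
Tree: B1–B2

Each bag holds 3 vertices, so the decomposition has width 2, which upper-bounds the treewidth. The edges c–a–b–d–c form a cycle, so G is not a tree and its treewidth is at least 2. Combining the bounds, tw(G) = 2.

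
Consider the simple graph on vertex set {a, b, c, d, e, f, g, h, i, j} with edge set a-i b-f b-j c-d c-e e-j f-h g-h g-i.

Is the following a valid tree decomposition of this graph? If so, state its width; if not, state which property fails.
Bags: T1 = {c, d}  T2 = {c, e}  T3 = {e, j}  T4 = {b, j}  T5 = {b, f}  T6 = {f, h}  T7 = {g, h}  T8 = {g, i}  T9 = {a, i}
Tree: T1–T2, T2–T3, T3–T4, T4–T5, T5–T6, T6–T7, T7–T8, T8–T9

Yes; width 1.

Vertex coverage: the bags together contain {a, b, c, d, e, f, g, h, i, j}, the full vertex set. Edge coverage: each edge of G has both endpoints in at least one bag. Running intersection: for every vertex, the bags containing it form a connected subtree. All three properties hold, so this is a valid tree decomposition of width max|bag| − 1 = 1, and hence tw(G) ≤ 1.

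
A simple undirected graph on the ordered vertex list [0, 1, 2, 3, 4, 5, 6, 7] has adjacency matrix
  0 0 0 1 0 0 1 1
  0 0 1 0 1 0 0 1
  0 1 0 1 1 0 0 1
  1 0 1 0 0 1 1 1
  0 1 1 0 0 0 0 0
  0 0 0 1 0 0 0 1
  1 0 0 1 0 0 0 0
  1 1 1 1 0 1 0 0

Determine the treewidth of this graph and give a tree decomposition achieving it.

Treewidth 2.
One such decomposition:
Bags: B1 = {3, 5, 7}  B2 = {2, 3, 7}  B3 = {0, 3, 7}  B4 = {0, 3, 6}  B5 = {1, 2, 7}  B6 = {1, 2, 4}
Tree: B1–B2, B1–B3, B3–B4, B2–B5, B5–B6

Every bag has size at most 3, so the width is 3 − 1 = 2 and tw(G) ≤ 2. On the other hand G contains the 3-clique {1, 2, 4}. A clique must lie in a single bag of any decomposition, so no decomposition can have width below 2. The upper and lower bounds meet at 2, so that is the treewidth.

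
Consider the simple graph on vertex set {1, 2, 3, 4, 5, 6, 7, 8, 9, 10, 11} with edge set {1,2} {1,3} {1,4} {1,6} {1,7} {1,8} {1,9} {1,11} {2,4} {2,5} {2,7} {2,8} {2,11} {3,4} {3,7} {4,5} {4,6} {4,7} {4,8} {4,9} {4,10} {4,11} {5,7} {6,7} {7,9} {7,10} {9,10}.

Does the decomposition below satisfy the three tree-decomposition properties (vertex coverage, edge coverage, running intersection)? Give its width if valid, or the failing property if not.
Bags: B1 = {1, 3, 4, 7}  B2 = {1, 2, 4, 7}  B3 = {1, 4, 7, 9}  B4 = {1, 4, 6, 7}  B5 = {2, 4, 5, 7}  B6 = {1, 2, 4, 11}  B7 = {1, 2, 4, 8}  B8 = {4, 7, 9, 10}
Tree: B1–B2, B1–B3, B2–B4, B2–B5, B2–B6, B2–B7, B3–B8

Yes; width 3.

Checking the three conditions: (i) the bags cover all of {1, 2, 3, 4, 5, 6, 7, 8, 9, 10, 11}; (ii) for each edge, some bag contains both endpoints; (iii) the bags containing any fixed vertex form a subtree. All hold, so the decomposition is valid with width 4 − 1 = 3.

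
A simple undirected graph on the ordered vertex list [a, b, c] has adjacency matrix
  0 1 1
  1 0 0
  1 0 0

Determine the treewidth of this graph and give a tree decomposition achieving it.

Every bag has size at most 2, so the width is 2 − 1 = 1 and tw(G) ≤ 1. Since G has at least one edge (e.g. c–a), it is not an edgeless graph, so tw(G) ≥ 1. Therefore the treewidth is 1.

Treewidth 1.
One optimal decomposition is:
Bags: B1 = {a, c}  B2 = {a, b}
Tree: B1–B2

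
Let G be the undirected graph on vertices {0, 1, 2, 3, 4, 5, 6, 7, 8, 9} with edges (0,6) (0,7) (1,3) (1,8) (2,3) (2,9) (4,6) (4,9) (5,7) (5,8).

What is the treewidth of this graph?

A width-2 tree decomposition is:
Bags: B1 = {5, 7, 8}  B2 = {1, 7, 8}  B3 = {1, 3, 7}  B4 = {2, 3, 7}  B5 = {2, 7, 9}  B6 = {4, 7, 9}  B7 = {4, 6, 7}  B8 = {0, 6, 7}
Tree: B1–B2, B2–B3, B3–B4, B4–B5, B5–B6, B6–B7, B7–B8
Every bag has size at most 3, so the width is 3 − 1 = 2 and tw(G) ≤ 2. For the lower bound, G contains the cycle 7–5–8–1–3–2–9–4–6–0–7, so G is not a forest; only forests have treewidth ≤ 1, hence tw(G) ≥ 2. The upper and lower bounds meet at 2, so that is the treewidth.

2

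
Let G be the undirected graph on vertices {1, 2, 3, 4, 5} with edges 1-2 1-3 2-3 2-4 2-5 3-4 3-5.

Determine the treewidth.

A width-2 tree decomposition is:
Bags: B1 = {2, 3, 4}  B2 = {2, 3, 5}  B3 = {1, 2, 3}
Tree: B1–B2, B1–B3
Every bag has size at most 3, so the width is 3 − 1 = 2 and tw(G) ≤ 2. Conversely, {1, 2, 3} is a clique of size 3, and the vertices of any clique must share a bag in every tree decomposition; so some bag has ≥ 3 vertices and tw(G) ≥ 2. Hence tw(G) = 2 exactly.

2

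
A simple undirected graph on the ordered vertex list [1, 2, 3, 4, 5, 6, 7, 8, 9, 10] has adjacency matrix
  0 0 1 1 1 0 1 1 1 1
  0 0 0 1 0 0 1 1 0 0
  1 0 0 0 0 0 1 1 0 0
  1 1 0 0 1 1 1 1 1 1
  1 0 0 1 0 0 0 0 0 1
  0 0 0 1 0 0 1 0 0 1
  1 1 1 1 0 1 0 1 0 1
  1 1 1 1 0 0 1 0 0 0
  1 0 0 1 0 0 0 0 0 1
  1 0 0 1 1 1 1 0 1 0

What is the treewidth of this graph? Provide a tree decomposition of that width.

Treewidth 3.
One such decomposition:
Bags: B1 = {1, 4, 7, 8}  B2 = {1, 4, 7, 10}  B3 = {2, 4, 7, 8}  B4 = {1, 4, 9, 10}  B5 = {4, 6, 7, 10}  B6 = {1, 3, 7, 8}  B7 = {1, 4, 5, 10}
Tree: B1–B2, B1–B3, B2–B4, B2–B5, B1–B6, B4–B7

The largest bag has 4 vertices, giving width 3; this decomposition certifies tw(G) ≤ 3. Conversely, {1, 3, 7, 8} is a clique of size 4, and the vertices of any clique must share a bag in every tree decomposition; so some bag has ≥ 4 vertices and tw(G) ≥ 3. Therefore the treewidth is 3.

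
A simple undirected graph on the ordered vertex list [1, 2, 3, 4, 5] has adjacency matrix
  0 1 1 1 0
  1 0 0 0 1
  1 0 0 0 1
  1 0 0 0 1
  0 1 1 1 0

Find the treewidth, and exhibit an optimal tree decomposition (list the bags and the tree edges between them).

Each bag holds 3 vertices, so the decomposition has width 2, which upper-bounds the treewidth. For the lower bound, G contains the cycle 3–1–4–5–3, so G is not a forest; only forests have treewidth ≤ 1, hence tw(G) ≥ 2. The upper and lower bounds meet at 2, so that is the treewidth.

Treewidth 2.
Bags: B1 = {1, 3, 5}  B2 = {1, 4, 5}  B3 = {1, 2, 5}
Tree: B1–B2, B2–B3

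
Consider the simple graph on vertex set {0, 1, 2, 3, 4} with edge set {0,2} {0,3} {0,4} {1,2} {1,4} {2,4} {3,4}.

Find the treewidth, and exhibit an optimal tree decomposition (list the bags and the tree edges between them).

Every bag has size at most 3, so the width is 3 − 1 = 2 and tw(G) ≤ 2. Conversely, {0, 2, 4} is a clique of size 3, and the vertices of any clique must share a bag in every tree decomposition; so some bag has ≥ 3 vertices and tw(G) ≥ 2. Hence tw(G) = 2 exactly.

Treewidth 2.
One optimal decomposition is:
Bags: B1 = {0, 2, 4}  B2 = {0, 3, 4}  B3 = {1, 2, 4}
Tree: B1–B2, B1–B3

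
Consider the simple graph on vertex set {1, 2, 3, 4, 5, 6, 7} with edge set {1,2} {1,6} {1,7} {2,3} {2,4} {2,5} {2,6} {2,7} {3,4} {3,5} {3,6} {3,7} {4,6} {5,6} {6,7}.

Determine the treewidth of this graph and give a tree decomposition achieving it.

Every bag has size at most 4, so the width is 4 − 1 = 3 and tw(G) ≤ 3. Conversely, {1, 2, 6, 7} is a clique of size 4, and the vertices of any clique must share a bag in every tree decomposition; so some bag has ≥ 4 vertices and tw(G) ≥ 3. Hence tw(G) = 3 exactly.

Treewidth 3.
One such decomposition:
Bags: B1 = {2, 3, 5, 6}  B2 = {2, 3, 6, 7}  B3 = {1, 2, 6, 7}  B4 = {2, 3, 4, 6}
Tree: B1–B2, B2–B3, B2–B4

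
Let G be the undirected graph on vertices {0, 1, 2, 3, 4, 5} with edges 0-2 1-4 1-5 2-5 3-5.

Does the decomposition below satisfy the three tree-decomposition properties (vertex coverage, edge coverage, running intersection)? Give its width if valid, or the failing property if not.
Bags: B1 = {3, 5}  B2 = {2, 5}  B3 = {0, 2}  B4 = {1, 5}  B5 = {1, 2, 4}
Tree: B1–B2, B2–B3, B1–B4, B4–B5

No — bags containing vertex 2 are not connected in the tree.

A tree decomposition must satisfy three properties: every vertex lies in some bag; for every edge, both endpoints lie together in some bag; and for every vertex, the bags containing it form a connected subtree. Here bags containing vertex 2 are not connected in the tree, so the decomposition is invalid.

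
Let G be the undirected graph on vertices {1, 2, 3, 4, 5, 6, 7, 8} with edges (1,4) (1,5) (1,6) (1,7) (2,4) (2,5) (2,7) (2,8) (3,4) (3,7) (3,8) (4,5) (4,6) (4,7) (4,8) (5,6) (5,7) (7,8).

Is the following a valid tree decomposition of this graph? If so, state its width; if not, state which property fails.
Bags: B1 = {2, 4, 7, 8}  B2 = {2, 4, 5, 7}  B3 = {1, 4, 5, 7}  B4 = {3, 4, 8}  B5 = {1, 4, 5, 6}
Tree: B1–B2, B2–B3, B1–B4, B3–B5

A tree decomposition must satisfy three properties: every vertex lies in some bag; for every edge, both endpoints lie together in some bag; and for every vertex, the bags containing it form a connected subtree. Here edge (7,3) lies in no bag, so the decomposition is invalid.

No — edge (7,3) lies in no bag.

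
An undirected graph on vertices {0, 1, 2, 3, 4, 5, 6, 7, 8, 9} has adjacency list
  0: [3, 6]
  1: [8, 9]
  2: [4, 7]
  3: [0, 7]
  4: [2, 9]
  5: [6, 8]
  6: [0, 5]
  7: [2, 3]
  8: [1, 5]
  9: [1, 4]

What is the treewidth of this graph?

2

A width-2 tree decomposition is:
Bags: B1 = {1, 5, 8}  B2 = {1, 5, 9}  B3 = {4, 5, 9}  B4 = {2, 4, 5}  B5 = {2, 5, 7}  B6 = {3, 5, 7}  B7 = {0, 3, 5}  B8 = {0, 5, 6}
Tree: B1–B2, B2–B3, B3–B4, B4–B5, B5–B6, B6–B7, B7–B8
Every bag has size at most 3, so the width is 3 − 1 = 2 and tw(G) ≤ 2. The edges 5–8–1–9–4–2–7–3–0–6–5 form a cycle, so G is not a tree and its treewidth is at least 2. Hence tw(G) = 2 exactly.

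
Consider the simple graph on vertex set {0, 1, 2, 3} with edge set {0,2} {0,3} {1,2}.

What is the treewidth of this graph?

A width-1 tree decomposition is:
Bags: B1 = {0, 3}  B2 = {0, 2}  B3 = {1, 2}
Tree: B1–B2, B2–B3
Each bag holds 2 vertices, so the decomposition has width 1, which upper-bounds the treewidth. Any graph with an edge has treewidth ≥ 1, and G has the edge 3–0. Therefore the treewidth is 1.

1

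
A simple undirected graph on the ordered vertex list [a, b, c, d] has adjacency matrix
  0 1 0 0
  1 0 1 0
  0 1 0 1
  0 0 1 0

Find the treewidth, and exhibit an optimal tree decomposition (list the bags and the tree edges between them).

Treewidth 1.
Bags: B1 = {c, d}  B2 = {b, c}  B3 = {a, b}
Tree: B1–B2, B2–B3

The largest bag has 2 vertices, giving width 1; this decomposition certifies tw(G) ≤ 1. Any graph with an edge has treewidth ≥ 1, and G has the edge d–c. Therefore the treewidth is 1.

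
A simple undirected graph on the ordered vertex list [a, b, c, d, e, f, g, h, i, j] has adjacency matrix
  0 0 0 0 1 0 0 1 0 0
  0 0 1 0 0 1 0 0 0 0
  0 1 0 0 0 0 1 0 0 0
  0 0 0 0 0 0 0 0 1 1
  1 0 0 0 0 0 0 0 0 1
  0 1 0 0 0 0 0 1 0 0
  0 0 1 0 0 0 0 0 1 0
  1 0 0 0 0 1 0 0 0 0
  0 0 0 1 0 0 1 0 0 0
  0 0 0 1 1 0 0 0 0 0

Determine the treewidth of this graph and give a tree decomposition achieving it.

The largest bag has 3 vertices, giving width 2; this decomposition certifies tw(G) ≤ 2. For the lower bound, G contains the cycle g–i–d–j–e–a–h–f–b–c–g, so G is not a forest; only forests have treewidth ≤ 1, hence tw(G) ≥ 2. Hence tw(G) = 2 exactly.

Treewidth 2.
One optimal decomposition is:
Bags: B1 = {d, g, i}  B2 = {d, g, j}  B3 = {e, g, j}  B4 = {a, e, g}  B5 = {a, g, h}  B6 = {f, g, h}  B7 = {b, f, g}  B8 = {b, c, g}
Tree: B1–B2, B2–B3, B3–B4, B4–B5, B5–B6, B6–B7, B7–B8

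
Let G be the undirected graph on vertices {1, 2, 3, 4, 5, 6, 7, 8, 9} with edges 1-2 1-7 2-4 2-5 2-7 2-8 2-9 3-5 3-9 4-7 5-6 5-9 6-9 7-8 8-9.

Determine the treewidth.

A width-2 tree decomposition is:
Bags: B1 = {5, 6, 9}  B2 = {3, 5, 9}  B3 = {2, 5, 9}  B4 = {2, 8, 9}  B5 = {2, 7, 8}  B6 = {2, 4, 7}  B7 = {1, 2, 7}
Tree: B1–B2, B1–B3, B3–B4, B4–B5, B5–B6, B5–B7
Every bag has size at most 3, so the width is 3 − 1 = 2 and tw(G) ≤ 2. Conversely, {2, 8, 9} is a clique of size 3, and the vertices of any clique must share a bag in every tree decomposition; so some bag has ≥ 3 vertices and tw(G) ≥ 2. Therefore the treewidth is 2.

2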